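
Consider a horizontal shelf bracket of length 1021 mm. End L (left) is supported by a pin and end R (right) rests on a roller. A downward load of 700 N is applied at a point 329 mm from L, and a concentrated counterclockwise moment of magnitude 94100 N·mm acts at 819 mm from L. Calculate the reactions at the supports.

Moments about L: R_y·1021 − 700·329 + 94100 = 0 → R_y = 136200/1021 = 133.399 ≈ 133.4 N.
ΣF_y = 0: L_y + 133.399 − 700 = 0 → L_y = 566.6 N.
ΣF_x = 0: no horizontal applied forces, so L_x = 0.

L_x = 0, L_y = 566.6 N, R_y = 133.4 N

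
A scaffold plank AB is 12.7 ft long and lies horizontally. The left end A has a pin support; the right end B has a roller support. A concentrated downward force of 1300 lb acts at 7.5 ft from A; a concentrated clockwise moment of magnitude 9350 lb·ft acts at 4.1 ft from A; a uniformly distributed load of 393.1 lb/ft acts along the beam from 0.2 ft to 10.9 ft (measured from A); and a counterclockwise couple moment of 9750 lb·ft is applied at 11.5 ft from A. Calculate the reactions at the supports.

Resultant of the distributed load: 393.1 × 10.7 = 4206.17 lb at 5.55 ft from A.
Taking moments about A: B_y·12.7 − 1300·7.5 − 9350 − (393.1·10.7)·5.55 + 9750 = 0 → B_y = 32694.2435/12.7 = 2574.35 ≈ 2574 lb.
ΣF_y = 0: A_y + 2574.35 − 1300 − 393.1·10.7 = 0 → A_y = 2932 lb.
ΣF_x = 0: no horizontal applied forces, so A_x = 0.

A_x = 0, A_y = 2932 lb, B_y = 2574 lb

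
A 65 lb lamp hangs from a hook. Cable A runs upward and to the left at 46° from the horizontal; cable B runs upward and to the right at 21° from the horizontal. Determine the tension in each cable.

T_A = 65.92 lb, T_B = 49.05 lb

ΣF_x = 0: −T_A·cos46° + T_B·cos21° = 0 → T_B = 0.74408·T_A.
ΣF_y = 0: T_A·sin46° + T_B·sin21° = 65.
Substitute: T_A·(0.71934 + 0.74408·0.358368) = 65 → T_A = 65.9233 ≈ 65.92 lb.
Then T_B = 0.74408 × 65.9233 = 49.05 lb.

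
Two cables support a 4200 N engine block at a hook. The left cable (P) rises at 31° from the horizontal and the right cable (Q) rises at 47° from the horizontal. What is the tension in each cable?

T_P = 2928 N, T_Q = 3681 N

ΣF_x = 0: −T_P·cos31° + T_Q·cos47° = 0 → T_Q = 1.25685·T_P.
ΣF_y = 0: T_P·sin31° + T_Q·sin47° = 4200.
Substitute: T_P·(0.515038 + 1.25685·0.731354) = 4200 → T_P = 2928.38 ≈ 2928 N.
Then T_Q = 1.25685 × 2928.38 = 3681 N.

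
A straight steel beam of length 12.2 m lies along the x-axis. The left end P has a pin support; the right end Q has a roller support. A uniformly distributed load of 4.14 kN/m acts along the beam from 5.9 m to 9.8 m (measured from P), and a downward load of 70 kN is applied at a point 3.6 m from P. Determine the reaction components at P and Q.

P_x = 0, P_y = 55.10 kN, Q_y = 31.04 kN

Resultant of the distributed load: 4.14 × 3.9 = 16.146 kN at 7.85 m from P.
ΣM about P: Q_y·12.2 − (4.14·3.9)·7.85 − 70·3.6 = 0 → Q_y = 378.7461/12.2 = 31.0448 ≈ 31.04 kN.
ΣF_y = 0: P_y + 31.0448 − 4.14·3.9 − 70 = 0 → P_y = 55.10 kN.
ΣF_x = 0: no horizontal applied forces, so P_x = 0.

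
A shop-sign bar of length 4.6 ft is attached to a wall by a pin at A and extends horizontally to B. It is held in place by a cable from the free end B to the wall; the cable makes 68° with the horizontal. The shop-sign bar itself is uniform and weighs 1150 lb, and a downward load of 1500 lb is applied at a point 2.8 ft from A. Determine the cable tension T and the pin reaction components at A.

ΣM about A: T·sin68°·4.6 − 1150·2.3 − 1500·2.8 = 0 → T = 6845/(4.6·0.927184) = 1604.91 ≈ 1605 lb.
ΣF_x = 0: A_x − T·cos68° = 0 → A_x = 1604.91 × 0.374607 = 601.2 lb.
ΣF_y = 0: A_y + T·sin68° − 1150 − 1500 = 0 → A_y = 2650 − 1604.91 × 0.927184 = 1162 lb.

T = 1605 lb, A_x = 601.2 lb, A_y = 1162 lb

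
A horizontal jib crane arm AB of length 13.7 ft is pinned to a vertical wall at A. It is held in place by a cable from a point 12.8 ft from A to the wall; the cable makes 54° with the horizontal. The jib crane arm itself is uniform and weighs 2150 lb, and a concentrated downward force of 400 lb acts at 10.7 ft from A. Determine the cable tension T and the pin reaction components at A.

T = 1836 lb, A_x = 1079 lb, A_y = 1065 lb

ΣM about A: T·sin54°·12.8 − 2150·6.85 − 400·10.7 = 0 → T = 19007.5/(12.8·0.809017) = 1835.51 ≈ 1836 lb.
ΣF_x = 0: A_x − T·cos54° = 0 → A_x = 1835.51 × 0.587785 = 1079 lb.
ΣF_y = 0: A_y + T·sin54° − 2150 − 400 = 0 → A_y = 2550 − 1835.51 × 0.809017 = 1065 lb.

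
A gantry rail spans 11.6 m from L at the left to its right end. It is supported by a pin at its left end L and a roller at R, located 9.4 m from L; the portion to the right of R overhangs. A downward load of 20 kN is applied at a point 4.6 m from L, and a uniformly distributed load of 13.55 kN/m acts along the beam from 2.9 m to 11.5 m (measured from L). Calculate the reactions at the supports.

Resultant of the distributed load: 13.55 × 8.6 = 116.53 kN at 7.2 m from L.
ΣM about L: R_y·9.4 − 20·4.6 − (13.55·8.6)·7.2 = 0 → R_y = 931.016/9.4 = 99.0443 ≈ 99.04 kN.
ΣF_y = 0: L_y + 99.0443 − 20 − 13.55·8.6 = 0 → L_y = 37.49 kN.
ΣF_x = 0: no horizontal applied forces, so L_x = 0.

L_x = 0, L_y = 37.49 kN, R_y = 99.04 kN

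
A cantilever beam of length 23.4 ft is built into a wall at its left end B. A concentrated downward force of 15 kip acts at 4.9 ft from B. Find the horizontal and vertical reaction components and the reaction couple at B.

ΣF_x = 0: B_x = 0.
ΣF_y = 0: B_y − 15 = 0 → B_y = 15.00 kip.
ΣM about B: M_B − 15·4.9 = 0 → M_B = 73.50 kip·ft.

B_x = 0, B_y = 15.00 kip, M_B = 73.50 kip·ft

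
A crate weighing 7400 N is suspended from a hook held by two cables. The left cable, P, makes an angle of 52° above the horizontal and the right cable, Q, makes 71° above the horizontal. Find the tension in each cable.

ΣF_x = 0: −T_P·cos52° + T_Q·cos71° = 0 → T_Q = 1.89104·T_P.
ΣF_y = 0: T_P·sin52° + T_Q·sin71° = 7400.
Substitute: T_P·(0.788011 + 1.89104·0.945519) = 7400 → T_P = 2872.64 ≈ 2873 N.
Then T_Q = 1.89104 × 2872.64 = 5432 N.

T_P = 2873 N, T_Q = 5432 N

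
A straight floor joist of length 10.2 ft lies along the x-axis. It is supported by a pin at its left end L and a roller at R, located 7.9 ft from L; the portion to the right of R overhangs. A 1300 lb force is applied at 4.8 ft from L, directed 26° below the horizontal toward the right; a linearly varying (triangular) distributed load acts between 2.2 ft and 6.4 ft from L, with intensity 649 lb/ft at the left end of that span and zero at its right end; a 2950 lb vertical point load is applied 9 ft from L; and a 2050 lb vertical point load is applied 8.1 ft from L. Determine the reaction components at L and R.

Resultant of the triangular load: ½ × 649 × 4.2 = 1362.9 lb, acting at 3.6 ft from L (one-third of the span from the peak).
Moments about L: R_y·7.9 − 1300·sin26°·4.8 − (½·649·4.2)·3.6 − 2950·9 − 2050·8.1 = 0 → R_y = 50796.9/7.9 = 6429.99 ≈ 6430 lb.
ΣF_y = 0: L_y + 6429.99 − 1300·sin26° − ½·649·4.2 − 2950 − 2050 = 0 → L_y = 502.8 lb.
ΣF_x = 0: L_x + 1300·cos26° = 0 → L_x = -1168 lb.

L_x = -1168 lb, L_y = 502.8 lb, R_y = 6430 lb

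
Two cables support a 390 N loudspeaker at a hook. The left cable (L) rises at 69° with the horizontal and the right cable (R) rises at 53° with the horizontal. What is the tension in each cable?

ΣF_x = 0: −T_L·cos69° + T_R·cos53° = 0 → T_R = 0.595479·T_L.
ΣF_y = 0: T_L·sin69° + T_R·sin53° = 390.
Substitute: T_L·(0.93358 + 0.595479·0.798636) = 390 → T_L = 276.762 ≈ 276.8 N.
Then T_R = 0.595479 × 276.762 = 164.8 N.

T_L = 276.8 N, T_R = 164.8 N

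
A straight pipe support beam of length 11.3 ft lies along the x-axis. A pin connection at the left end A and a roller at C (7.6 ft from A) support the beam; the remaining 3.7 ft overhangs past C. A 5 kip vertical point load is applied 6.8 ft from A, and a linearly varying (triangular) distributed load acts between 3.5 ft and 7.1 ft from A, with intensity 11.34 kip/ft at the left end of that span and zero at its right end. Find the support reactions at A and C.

A_x = 0, A_y = 8.315 kip, C_y = 17.10 kip

Resultant of the triangular load: ½ × 11.34 × 3.6 = 20.412 kip, acting at 4.7 ft from A (one-third of the span from the peak).
Moments about A: C_y·7.6 − 5·6.8 − (½·11.34·3.6)·4.7 = 0 → C_y = 129.9364/7.6 = 17.0969 ≈ 17.10 kip.
ΣF_y = 0: A_y + 17.0969 − 5 − ½·11.34·3.6 = 0 → A_y = 8.315 kip.
ΣF_x = 0: no horizontal applied forces, so A_x = 0.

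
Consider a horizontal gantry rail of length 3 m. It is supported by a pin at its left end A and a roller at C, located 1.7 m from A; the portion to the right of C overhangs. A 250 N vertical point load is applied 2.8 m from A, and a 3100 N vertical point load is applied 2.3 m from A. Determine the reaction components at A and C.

A_x = 0, A_y = -1256 N, C_y = 4606 N

Moments about A: C_y·1.7 − 250·2.8 − 3100·2.3 = 0 → C_y = 7830/1.7 = 4605.88 ≈ 4606 N.
ΣF_y = 0: A_y + 4605.88 − 250 − 3100 = 0 → A_y = -1256 N.
ΣF_x = 0: no horizontal applied forces, so A_x = 0.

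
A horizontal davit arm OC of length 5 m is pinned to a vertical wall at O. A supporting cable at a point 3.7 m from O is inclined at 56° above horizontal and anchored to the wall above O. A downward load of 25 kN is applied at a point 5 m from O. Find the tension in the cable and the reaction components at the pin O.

T = 40.75 kN, O_x = 22.79 kN, O_y = -8.784 kN

ΣM about O: T·sin56°·3.7 − 25·5 = 0 → T = 125/(3.7·0.829038) = 40.7506 ≈ 40.75 kN.
ΣF_x = 0: O_x − T·cos56° = 0 → O_x = 40.7506 × 0.559193 = 22.79 kN.
ΣF_y = 0: O_y + T·sin56° − 25 = 0 → O_y = 25 − 40.7506 × 0.829038 = -8.784 kN.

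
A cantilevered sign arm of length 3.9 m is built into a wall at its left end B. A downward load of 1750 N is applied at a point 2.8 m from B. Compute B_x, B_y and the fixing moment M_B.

B_x = 0, B_y = 1750 N, M_B = 4900 N·m

ΣF_x = 0: B_x = 0.
ΣF_y = 0: B_y − 1750 = 0 → B_y = 1750 N.
ΣM about B: M_B − 1750·2.8 = 0 → M_B = 4900 N·m.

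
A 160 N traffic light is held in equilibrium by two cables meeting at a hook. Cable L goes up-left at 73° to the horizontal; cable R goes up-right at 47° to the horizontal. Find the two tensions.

T_L = 126.0 N, T_R = 54.02 N

ΣF_x = 0: −T_L·cos73° + T_R·cos47° = 0 → T_R = 0.428699·T_L.
ΣF_y = 0: T_L·sin73° + T_R·sin47° = 160.
Substitute: T_L·(0.956305 + 0.428699·0.731354) = 160 → T_L = 126.001 ≈ 126.0 N.
Then T_R = 0.428699 × 126.001 = 54.02 N.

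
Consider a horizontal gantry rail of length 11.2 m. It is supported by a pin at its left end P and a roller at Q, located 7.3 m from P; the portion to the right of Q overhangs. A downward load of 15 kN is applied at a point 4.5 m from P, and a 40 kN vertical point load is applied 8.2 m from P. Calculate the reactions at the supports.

P_x = 0, P_y = 0.8219 kN, Q_y = 54.18 kN

Moments about P: Q_y·7.3 − 15·4.5 − 40·8.2 = 0 → Q_y = 395.5/7.3 = 54.1781 ≈ 54.18 kN.
ΣF_y = 0: P_y + 54.1781 − 15 − 40 = 0 → P_y = 0.8219 kN.
ΣF_x = 0: no horizontal applied forces, so P_x = 0.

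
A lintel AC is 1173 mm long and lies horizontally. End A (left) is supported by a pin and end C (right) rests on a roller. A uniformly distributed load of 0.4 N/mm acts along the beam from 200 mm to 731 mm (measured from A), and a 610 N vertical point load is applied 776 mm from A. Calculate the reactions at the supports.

Resultant of the distributed load: 0.4 × 531 = 212.4 N at 465.5 mm from A.
Moments about A: C_y·1173 − (0.4·531)·465.5 − 610·776 = 0 → C_y = 572232.2/1173 = 487.836 ≈ 487.8 N.
ΣF_y = 0: A_y + 487.836 − 0.4·531 − 610 = 0 → A_y = 334.6 N.
ΣF_x = 0: no horizontal applied forces, so A_x = 0.

A_x = 0, A_y = 334.6 N, C_y = 487.8 N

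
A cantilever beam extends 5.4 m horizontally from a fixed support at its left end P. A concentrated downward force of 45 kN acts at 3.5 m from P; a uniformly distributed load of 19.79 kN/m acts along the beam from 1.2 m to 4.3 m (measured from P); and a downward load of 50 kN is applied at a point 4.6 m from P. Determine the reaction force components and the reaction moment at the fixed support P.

Resultant of the distributed load: 19.79 × 3.1 = 61.349 kN at 2.75 m from P.
ΣF_x = 0: P_x = 0.
ΣF_y = 0: P_y − 45 − 19.79·3.1 − 50 = 0 → P_y = 156.3 kN.
ΣM about P: M_P − 45·3.5 − (19.79·3.1)·2.75 − 50·4.6 = 0 → M_P = 556.2 kN·m.

P_x = 0, P_y = 156.3 kN, M_P = 556.2 kN·m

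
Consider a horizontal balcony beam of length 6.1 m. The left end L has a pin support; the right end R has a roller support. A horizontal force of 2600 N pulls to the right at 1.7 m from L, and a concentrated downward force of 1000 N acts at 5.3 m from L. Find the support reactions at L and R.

L_x = -2600 N, L_y = 131.1 N, R_y = 868.9 N

Taking moments about L: R_y·6.1 − 1000·5.3 = 0 → R_y = 5300/6.1 = 868.852 ≈ 868.9 N.
ΣF_y = 0: L_y + 868.852 − 1000 = 0 → L_y = 131.1 N.
ΣF_x = 0: L_x + 2600 = 0 → L_x = -2600 N.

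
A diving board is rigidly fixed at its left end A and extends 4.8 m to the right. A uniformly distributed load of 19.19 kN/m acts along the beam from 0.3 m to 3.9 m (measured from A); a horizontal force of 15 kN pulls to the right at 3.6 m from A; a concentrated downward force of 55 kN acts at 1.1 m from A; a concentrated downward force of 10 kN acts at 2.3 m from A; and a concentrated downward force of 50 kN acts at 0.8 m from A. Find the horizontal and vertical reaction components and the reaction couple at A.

A_x = -15.00 kN, A_y = 184.1 kN, M_A = 268.6 kN·m

Resultant of the distributed load: 19.19 × 3.6 = 69.084 kN at 2.1 m from A.
ΣF_x = 0: A_x + 15 = 0 → A_x = -15.00 kN.
ΣF_y = 0: A_y − 19.19·3.6 − 55 − 10 − 50 = 0 → A_y = 184.1 kN.
ΣM about A: M_A − (19.19·3.6)·2.1 − 55·1.1 − 10·2.3 − 50·0.8 = 0 → M_A = 268.6 kN·m.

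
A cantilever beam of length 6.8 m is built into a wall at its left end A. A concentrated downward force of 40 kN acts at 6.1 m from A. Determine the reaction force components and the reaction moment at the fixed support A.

ΣF_x = 0: A_x = 0.
ΣF_y = 0: A_y − 40 = 0 → A_y = 40.00 kN.
ΣM about A: M_A − 40·6.1 = 0 → M_A = 244.0 kN·m.

A_x = 0, A_y = 40.00 kN, M_A = 244.0 kN·m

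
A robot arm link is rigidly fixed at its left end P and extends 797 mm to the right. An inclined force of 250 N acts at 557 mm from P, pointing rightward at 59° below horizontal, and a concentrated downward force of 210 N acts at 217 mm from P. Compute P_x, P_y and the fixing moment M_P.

P_x = -128.8 N, P_y = 424.3 N, M_P = 164900 N·mm

ΣF_x = 0: P_x + 250·cos59° = 0 → P_x = -128.8 N.
ΣF_y = 0: P_y − 250·sin59° − 210 = 0 → P_y = 424.3 N.
ΣM about P: M_P − 250·sin59°·557 − 210·217 = 0 → M_P = 164900 N·mm.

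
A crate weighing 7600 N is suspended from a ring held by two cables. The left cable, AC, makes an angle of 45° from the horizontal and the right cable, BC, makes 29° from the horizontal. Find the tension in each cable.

T_AC = 6915 N, T_BC = 5591 N

ΣF_x = 0: −T_AC·cos45° + T_BC·cos29° = 0 → T_BC = 0.808473·T_AC.
ΣF_y = 0: T_AC·sin45° + T_BC·sin29° = 7600.
Substitute: T_AC·(0.707107 + 0.808473·0.48481) = 7600 → T_AC = 6914.98 ≈ 6915 N.
Then T_BC = 0.808473 × 6914.98 = 5591 N.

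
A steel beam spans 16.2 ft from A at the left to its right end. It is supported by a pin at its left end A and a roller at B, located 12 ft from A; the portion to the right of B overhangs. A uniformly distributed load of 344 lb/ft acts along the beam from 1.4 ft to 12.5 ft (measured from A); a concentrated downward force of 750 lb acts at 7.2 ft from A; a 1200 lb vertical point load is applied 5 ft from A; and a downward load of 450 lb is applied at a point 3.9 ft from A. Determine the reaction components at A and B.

Resultant of the distributed load: 344 × 11.1 = 3818.4 lb at 6.95 ft from A.
Moments about A: B_y·12 − (344·11.1)·6.95 − 750·7.2 − 1200·5 − 450·3.9 = 0 → B_y = 39692.88/12 = 3307.74 ≈ 3308 lb.
ΣF_y = 0: A_y + 3307.74 − 344·11.1 − 750 − 1200 − 450 = 0 → A_y = 2911 lb.
ΣF_x = 0: no horizontal applied forces, so A_x = 0.

A_x = 0, A_y = 2911 lb, B_y = 3308 lb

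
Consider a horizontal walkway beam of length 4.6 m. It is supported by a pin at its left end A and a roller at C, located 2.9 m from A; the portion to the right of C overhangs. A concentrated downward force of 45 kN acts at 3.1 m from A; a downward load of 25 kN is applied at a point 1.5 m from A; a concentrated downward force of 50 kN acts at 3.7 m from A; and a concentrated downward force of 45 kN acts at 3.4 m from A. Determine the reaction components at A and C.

A_x = 0, A_y = -12.59 kN, C_y = 177.6 kN

Taking moments about A: C_y·2.9 − 45·3.1 − 25·1.5 − 50·3.7 − 45·3.4 = 0 → C_y = 515/2.9 = 177.586 ≈ 177.6 kN.
ΣF_y = 0: A_y + 177.586 − 45 − 25 − 50 − 45 = 0 → A_y = -12.59 kN.
ΣF_x = 0: no horizontal applied forces, so A_x = 0.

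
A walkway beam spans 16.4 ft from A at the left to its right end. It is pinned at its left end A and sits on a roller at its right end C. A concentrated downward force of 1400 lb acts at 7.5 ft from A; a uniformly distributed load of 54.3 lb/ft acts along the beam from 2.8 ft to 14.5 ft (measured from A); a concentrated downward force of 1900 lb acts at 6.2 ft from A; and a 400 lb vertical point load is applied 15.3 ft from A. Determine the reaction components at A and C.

A_x = 0, A_y = 2269 lb, C_y = 2067 lb

Resultant of the distributed load: 54.3 × 11.7 = 635.31 lb at 8.65 ft from A.
ΣM about A: C_y·16.4 − 1400·7.5 − (54.3·11.7)·8.65 − 1900·6.2 − 400·15.3 = 0 → C_y = 33895.4315/16.4 = 2066.79 ≈ 2067 lb.
ΣF_y = 0: A_y + 2066.79 − 1400 − 54.3·11.7 − 1900 − 400 = 0 → A_y = 2269 lb.
ΣF_x = 0: no horizontal applied forces, so A_x = 0.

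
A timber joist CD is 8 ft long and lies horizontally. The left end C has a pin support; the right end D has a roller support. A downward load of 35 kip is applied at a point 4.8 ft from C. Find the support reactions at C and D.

Taking moments about C: D_y·8 − 35·4.8 = 0 → D_y = 168/8 = 21.00 kip.
ΣF_y = 0: C_y + 21 − 35 = 0 → C_y = 14.00 kip.
ΣF_x = 0: no horizontal applied forces, so C_x = 0.

C_x = 0, C_y = 14.00 kip, D_y = 21.00 kip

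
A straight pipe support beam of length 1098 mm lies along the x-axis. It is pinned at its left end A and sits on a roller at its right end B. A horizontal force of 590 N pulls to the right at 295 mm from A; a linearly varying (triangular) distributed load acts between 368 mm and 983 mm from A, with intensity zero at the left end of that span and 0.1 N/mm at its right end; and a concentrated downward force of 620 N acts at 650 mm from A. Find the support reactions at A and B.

Resultant of the triangular load: ½ × 0.1 × 615 = 30.75 N, acting at 778 mm from A (one-third of the span from the peak).
Taking moments about A: B_y·1098 − (½·0.1·615)·778 − 620·650 = 0 → B_y = 426923.5/1098 = 388.819 ≈ 388.8 N.
ΣF_y = 0: A_y + 388.819 − ½·0.1·615 − 620 = 0 → A_y = 261.9 N.
ΣF_x = 0: A_x + 590 = 0 → A_x = -590.0 N.

A_x = -590.0 N, A_y = 261.9 N, B_y = 388.8 N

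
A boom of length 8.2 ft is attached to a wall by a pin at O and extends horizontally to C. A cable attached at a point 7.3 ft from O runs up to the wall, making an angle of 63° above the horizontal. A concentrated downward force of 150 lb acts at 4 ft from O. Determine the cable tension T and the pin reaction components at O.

ΣM about O: T·sin63°·7.3 − 150·4 = 0 → T = 600/(7.3·0.891007) = 92.2459 ≈ 92.25 lb.
ΣF_x = 0: O_x − T·cos63° = 0 → O_x = 92.2459 × 0.45399 = 41.88 lb.
ΣF_y = 0: O_y + T·sin63° − 150 = 0 → O_y = 150 − 92.2459 × 0.891007 = 67.81 lb.

T = 92.25 lb, O_x = 41.88 lb, O_y = 67.81 lb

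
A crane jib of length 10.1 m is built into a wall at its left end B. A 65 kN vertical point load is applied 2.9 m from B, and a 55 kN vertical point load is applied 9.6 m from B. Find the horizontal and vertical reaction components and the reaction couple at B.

ΣF_x = 0: B_x = 0.
ΣF_y = 0: B_y − 65 − 55 = 0 → B_y = 120.0 kN.
ΣM about B: M_B − 65·2.9 − 55·9.6 = 0 → M_B = 716.5 kN·m.

B_x = 0, B_y = 120.0 kN, M_B = 716.5 kN·m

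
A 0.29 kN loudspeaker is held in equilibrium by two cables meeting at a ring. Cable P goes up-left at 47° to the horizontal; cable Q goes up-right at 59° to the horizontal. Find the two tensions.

ΣF_x = 0: −T_P·cos47° + T_Q·cos59° = 0 → T_Q = 1.32417·T_P.
ΣF_y = 0: T_P·sin47° + T_Q·sin59° = 0.29.
Substitute: T_P·(0.731354 + 1.32417·0.857167) = 0.29 → T_P = 0.15538 ≈ 0.1554 kN.
Then T_Q = 1.32417 × 0.15538 = 0.2057 kN.

T_P = 0.1554 kN, T_Q = 0.2057 kN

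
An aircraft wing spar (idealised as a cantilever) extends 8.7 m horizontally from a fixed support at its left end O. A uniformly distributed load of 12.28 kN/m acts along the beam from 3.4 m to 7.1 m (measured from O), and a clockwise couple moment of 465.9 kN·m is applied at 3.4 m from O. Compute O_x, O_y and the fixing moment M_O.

Resultant of the distributed load: 12.28 × 3.7 = 45.436 kN at 5.25 m from O.
ΣF_x = 0: O_x = 0.
ΣF_y = 0: O_y − 12.28·3.7 = 0 → O_y = 45.44 kN.
ΣM about O: M_O − (12.28·3.7)·5.25 − 465.9 = 0 → M_O = 704.4 kN·m.

O_x = 0, O_y = 45.44 kN, M_O = 704.4 kN·m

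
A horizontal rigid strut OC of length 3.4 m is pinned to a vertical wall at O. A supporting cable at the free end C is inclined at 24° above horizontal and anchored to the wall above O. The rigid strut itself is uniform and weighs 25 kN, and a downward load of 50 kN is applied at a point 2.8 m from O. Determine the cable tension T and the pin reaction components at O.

T = 132.0 kN, O_x = 120.6 kN, O_y = 21.32 kN

ΣM about O: T·sin24°·3.4 − 25·1.7 − 50·2.8 = 0 → T = 182.5/(3.4·0.406737) = 131.968 ≈ 132.0 kN.
ΣF_x = 0: O_x − T·cos24° = 0 → O_x = 131.968 × 0.913545 = 120.6 kN.
ΣF_y = 0: O_y + T·sin24° − 25 − 50 = 0 → O_y = 75 − 131.968 × 0.406737 = 21.32 kN.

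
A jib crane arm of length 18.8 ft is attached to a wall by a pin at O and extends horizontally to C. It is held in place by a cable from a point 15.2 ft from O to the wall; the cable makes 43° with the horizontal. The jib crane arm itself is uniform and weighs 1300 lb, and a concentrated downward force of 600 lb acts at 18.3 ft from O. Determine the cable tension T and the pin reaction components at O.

T = 2238 lb, O_x = 1637 lb, O_y = 373.7 lb

ΣM about O: T·sin43°·15.2 − 1300·9.4 − 600·18.3 = 0 → T = 23200/(15.2·0.681998) = 2238.01 ≈ 2238 lb.
ΣF_x = 0: O_x − T·cos43° = 0 → O_x = 2238.01 × 0.731354 = 1637 lb.
ΣF_y = 0: O_y + T·sin43° − 1300 − 600 = 0 → O_y = 1900 − 2238.01 × 0.681998 = 373.7 lb.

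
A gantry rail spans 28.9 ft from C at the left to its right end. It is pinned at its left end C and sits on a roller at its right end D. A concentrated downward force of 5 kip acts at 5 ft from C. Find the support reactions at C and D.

Moments about C: D_y·28.9 − 5·5 = 0 → D_y = 25/28.9 = 0.865052 ≈ 0.8651 kip.
ΣF_y = 0: C_y + 0.865052 − 5 = 0 → C_y = 4.135 kip.
ΣF_x = 0: no horizontal applied forces, so C_x = 0.

C_x = 0, C_y = 4.135 kip, D_y = 0.8651 kip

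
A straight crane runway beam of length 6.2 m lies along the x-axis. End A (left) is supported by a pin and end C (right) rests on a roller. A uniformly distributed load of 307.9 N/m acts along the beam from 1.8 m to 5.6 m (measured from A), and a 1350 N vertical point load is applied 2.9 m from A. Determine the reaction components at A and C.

A_x = 0, A_y = 1190 N, C_y = 1330 N

Resultant of the distributed load: 307.9 × 3.8 = 1170.02 N at 3.7 m from A.
Moments about A: C_y·6.2 − (307.9·3.8)·3.7 − 1350·2.9 = 0 → C_y = 8244.074/6.2 = 1329.69 ≈ 1330 N.
ΣF_y = 0: A_y + 1329.69 − 307.9·3.8 − 1350 = 0 → A_y = 1190 N.
ΣF_x = 0: no horizontal applied forces, so A_x = 0.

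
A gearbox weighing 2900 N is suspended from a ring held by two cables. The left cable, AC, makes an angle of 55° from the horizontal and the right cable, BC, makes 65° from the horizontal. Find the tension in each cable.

T_AC = 1415 N, T_BC = 1921 N

ΣF_x = 0: −T_AC·cos55° + T_BC·cos65° = 0 → T_BC = 1.3572·T_AC.
ΣF_y = 0: T_AC·sin55° + T_BC·sin65° = 2900.
Substitute: T_AC·(0.819152 + 1.3572·0.906308) = 2900 → T_AC = 1415.19 ≈ 1415 N.
Then T_BC = 1.3572 × 1415.19 = 1921 N.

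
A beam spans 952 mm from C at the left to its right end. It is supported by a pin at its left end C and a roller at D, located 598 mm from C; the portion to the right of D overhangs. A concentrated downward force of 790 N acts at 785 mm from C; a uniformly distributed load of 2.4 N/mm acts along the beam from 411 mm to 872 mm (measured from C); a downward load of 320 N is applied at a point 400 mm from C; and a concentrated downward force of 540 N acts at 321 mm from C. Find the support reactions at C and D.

C_x = 0, C_y = 28.56 N, D_y = 2728 N

Resultant of the distributed load: 2.4 × 461 = 1106.4 N at 641.5 mm from C.
ΣM about C: D_y·598 − 790·785 − (2.4·461)·641.5 − 320·400 − 540·321 = 0 → D_y = 1631245.6/598 = 2727.84 ≈ 2728 N.
ΣF_y = 0: C_y + 2727.84 − 790 − 2.4·461 − 320 − 540 = 0 → C_y = 28.56 N.
ΣF_x = 0: no horizontal applied forces, so C_x = 0.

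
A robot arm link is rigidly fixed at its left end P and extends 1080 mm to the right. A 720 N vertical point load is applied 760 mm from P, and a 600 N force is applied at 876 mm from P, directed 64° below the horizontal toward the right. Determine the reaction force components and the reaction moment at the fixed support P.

ΣF_x = 0: P_x + 600·cos64° = 0 → P_x = -263.0 N.
ΣF_y = 0: P_y − 720 − 600·sin64° = 0 → P_y = 1259 N.
ΣM about P: M_P − 720·760 − 600·sin64°·876 = 0 → M_P = 1020000 N·mm.

P_x = -263.0 N, P_y = 1259 N, M_P = 1020000 N·mm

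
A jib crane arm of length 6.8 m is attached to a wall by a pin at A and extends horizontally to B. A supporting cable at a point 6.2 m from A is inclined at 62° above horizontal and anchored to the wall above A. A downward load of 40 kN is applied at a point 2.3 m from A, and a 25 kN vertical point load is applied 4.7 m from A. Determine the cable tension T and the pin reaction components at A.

ΣM about A: T·sin62°·6.2 − 40·2.3 − 25·4.7 = 0 → T = 209.5/(6.2·0.882948) = 38.2699 ≈ 38.27 kN.
ΣF_x = 0: A_x − T·cos62° = 0 → A_x = 38.2699 × 0.469472 = 17.97 kN.
ΣF_y = 0: A_y + T·sin62° − 40 − 25 = 0 → A_y = 65 − 38.2699 × 0.882948 = 31.21 kN.

T = 38.27 kN, A_x = 17.97 kN, A_y = 31.21 kN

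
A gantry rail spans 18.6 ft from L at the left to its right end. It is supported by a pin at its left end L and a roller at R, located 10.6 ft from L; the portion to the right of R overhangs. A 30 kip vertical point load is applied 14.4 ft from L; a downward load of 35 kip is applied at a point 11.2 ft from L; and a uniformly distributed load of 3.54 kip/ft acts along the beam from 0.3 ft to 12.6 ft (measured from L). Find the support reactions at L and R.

L_x = 0, L_y = 4.311 kip, R_y = 104.2 kip

Resultant of the distributed load: 3.54 × 12.3 = 43.542 kip at 6.45 ft from L.
ΣM about L: R_y·10.6 − 30·14.4 − 35·11.2 − (3.54·12.3)·6.45 = 0 → R_y = 1104.8459/10.6 = 104.231 ≈ 104.2 kip.
ΣF_y = 0: L_y + 104.231 − 30 − 35 − 3.54·12.3 = 0 → L_y = 4.311 kip.
ΣF_x = 0: no horizontal applied forces, so L_x = 0.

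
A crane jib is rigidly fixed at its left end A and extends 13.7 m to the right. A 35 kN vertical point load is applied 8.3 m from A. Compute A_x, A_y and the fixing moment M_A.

A_x = 0, A_y = 35.00 kN, M_A = 290.5 kN·m

ΣF_x = 0: A_x = 0.
ΣF_y = 0: A_y − 35 = 0 → A_y = 35.00 kN.
ΣM about A: M_A − 35·8.3 = 0 → M_A = 290.5 kN·m.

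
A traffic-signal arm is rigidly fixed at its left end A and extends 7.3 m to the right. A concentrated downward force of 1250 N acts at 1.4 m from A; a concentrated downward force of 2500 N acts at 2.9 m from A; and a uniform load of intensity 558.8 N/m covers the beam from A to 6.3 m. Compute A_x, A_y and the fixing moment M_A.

A_x = 0, A_y = 7270 N, M_A = 20090 N·m

Resultant of the distributed load: 558.8 × 6.3 = 3520.44 N at 3.15 m from A.
ΣF_x = 0: A_x = 0.
ΣF_y = 0: A_y − 1250 − 2500 − 558.8·6.3 = 0 → A_y = 7270 N.
ΣM about A: M_A − 1250·1.4 − 2500·2.9 − (558.8·6.3)·3.15 = 0 → M_A = 20090 N·m.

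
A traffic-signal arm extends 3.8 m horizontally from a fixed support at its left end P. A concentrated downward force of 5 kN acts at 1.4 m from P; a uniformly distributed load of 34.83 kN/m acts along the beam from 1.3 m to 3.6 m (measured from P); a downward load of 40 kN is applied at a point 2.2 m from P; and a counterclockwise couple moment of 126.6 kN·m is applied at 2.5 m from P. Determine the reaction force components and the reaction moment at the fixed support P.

Resultant of the distributed load: 34.83 × 2.3 = 80.109 kN at 2.45 m from P.
ΣF_x = 0: P_x = 0.
ΣF_y = 0: P_y − 5 − 34.83·2.3 − 40 = 0 → P_y = 125.1 kN.
ΣM about P: M_P − 5·1.4 − (34.83·2.3)·2.45 − 40·2.2 + 126.6 = 0 → M_P = 164.7 kN·m.

P_x = 0, P_y = 125.1 kN, M_P = 164.7 kN·m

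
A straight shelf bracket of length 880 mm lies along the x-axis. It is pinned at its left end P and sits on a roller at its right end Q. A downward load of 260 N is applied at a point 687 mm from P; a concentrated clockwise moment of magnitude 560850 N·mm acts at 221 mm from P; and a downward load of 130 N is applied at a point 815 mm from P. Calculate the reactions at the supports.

ΣM about P: Q_y·880 − 260·687 − 560850 − 130·815 = 0 → Q_y = 845420/880 = 960.705 ≈ 960.7 N.
ΣF_y = 0: P_y + 960.705 − 260 − 130 = 0 → P_y = -570.7 N.
ΣF_x = 0: no horizontal applied forces, so P_x = 0.

P_x = 0, P_y = -570.7 N, Q_y = 960.7 N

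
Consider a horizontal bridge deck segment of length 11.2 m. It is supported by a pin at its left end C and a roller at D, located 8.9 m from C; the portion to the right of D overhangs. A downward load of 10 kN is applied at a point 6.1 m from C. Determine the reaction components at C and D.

C_x = 0, C_y = 3.146 kN, D_y = 6.854 kN

Moments about C: D_y·8.9 − 10·6.1 = 0 → D_y = 61/8.9 = 6.85393 ≈ 6.854 kN.
ΣF_y = 0: C_y + 6.85393 − 10 = 0 → C_y = 3.146 kN.
ΣF_x = 0: no horizontal applied forces, so C_x = 0.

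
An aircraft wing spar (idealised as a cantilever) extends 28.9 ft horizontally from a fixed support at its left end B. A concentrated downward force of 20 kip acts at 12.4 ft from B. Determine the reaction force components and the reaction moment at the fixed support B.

B_x = 0, B_y = 20.00 kip, M_B = 248.0 kip·ft

ΣF_x = 0: B_x = 0.
ΣF_y = 0: B_y − 20 = 0 → B_y = 20.00 kip.
ΣM about B: M_B − 20·12.4 = 0 → M_B = 248.0 kip·ft.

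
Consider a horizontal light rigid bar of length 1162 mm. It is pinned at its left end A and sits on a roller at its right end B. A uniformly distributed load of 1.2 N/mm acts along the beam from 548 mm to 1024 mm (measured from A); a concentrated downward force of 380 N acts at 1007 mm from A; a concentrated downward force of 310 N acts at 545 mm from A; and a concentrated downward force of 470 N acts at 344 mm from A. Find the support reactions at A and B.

A_x = 0, A_y = 731.0 N, B_y = 1000 N

Resultant of the distributed load: 1.2 × 476 = 571.2 N at 786 mm from A.
Moments about A: B_y·1162 − (1.2·476)·786 − 380·1007 − 310·545 − 470·344 = 0 → B_y = 1162253.2/1162 = 1000.22 ≈ 1000 N.
ΣF_y = 0: A_y + 1000.22 − 1.2·476 − 380 − 310 − 470 = 0 → A_y = 731.0 N.
ΣF_x = 0: no horizontal applied forces, so A_x = 0.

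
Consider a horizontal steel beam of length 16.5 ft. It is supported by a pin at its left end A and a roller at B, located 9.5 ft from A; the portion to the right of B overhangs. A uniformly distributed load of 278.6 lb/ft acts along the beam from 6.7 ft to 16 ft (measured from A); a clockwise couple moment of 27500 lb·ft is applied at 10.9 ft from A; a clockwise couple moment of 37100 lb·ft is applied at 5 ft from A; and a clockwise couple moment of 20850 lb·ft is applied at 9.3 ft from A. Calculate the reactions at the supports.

A_x = 0, A_y = -9499 lb, B_y = 12090 lb

Resultant of the distributed load: 278.6 × 9.3 = 2590.98 lb at 11.35 ft from A.
Taking moments about A: B_y·9.5 − (278.6·9.3)·11.35 − 27500 − 37100 − 20850 = 0 → B_y = 114857.623/9.5 = 12090.3 ≈ 12090 lb.
ΣF_y = 0: A_y + 12090.3 − 278.6·9.3 = 0 → A_y = -9499 lb.
ΣF_x = 0: no horizontal applied forces, so A_x = 0.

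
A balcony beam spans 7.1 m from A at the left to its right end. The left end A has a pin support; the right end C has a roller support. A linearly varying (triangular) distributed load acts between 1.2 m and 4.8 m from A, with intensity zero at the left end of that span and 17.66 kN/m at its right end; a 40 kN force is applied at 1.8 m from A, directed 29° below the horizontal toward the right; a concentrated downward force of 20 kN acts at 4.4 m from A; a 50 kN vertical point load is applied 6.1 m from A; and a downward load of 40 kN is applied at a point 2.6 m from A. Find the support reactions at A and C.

Resultant of the triangular load: ½ × 17.66 × 3.6 = 31.788 kN, acting at 3.6 m from A (one-third of the span from the peak).
ΣM about A: C_y·7.1 − (½·17.66·3.6)·3.6 − 40·sin29°·1.8 − 20·4.4 − 50·6.1 − 40·2.6 = 0 → C_y = 646.343/7.1 = 91.0342 ≈ 91.03 kN.
ΣF_y = 0: A_y + 91.0342 − ½·17.66·3.6 − 40·sin29° − 20 − 50 − 40 = 0 → A_y = 70.15 kN.
ΣF_x = 0: A_x + 40·cos29° = 0 → A_x = -34.98 kN.

A_x = -34.98 kN, A_y = 70.15 kN, C_y = 91.03 kN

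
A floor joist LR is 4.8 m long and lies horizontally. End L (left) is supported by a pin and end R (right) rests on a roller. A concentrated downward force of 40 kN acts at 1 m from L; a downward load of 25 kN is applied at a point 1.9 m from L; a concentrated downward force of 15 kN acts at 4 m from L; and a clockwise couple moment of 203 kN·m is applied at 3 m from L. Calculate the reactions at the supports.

L_x = 0, L_y = 6.979 kN, R_y = 73.02 kN

Taking moments about L: R_y·4.8 − 40·1 − 25·1.9 − 15·4 − 203 = 0 → R_y = 350.5/4.8 = 73.0208 ≈ 73.02 kN.
ΣF_y = 0: L_y + 73.0208 − 40 − 25 − 15 = 0 → L_y = 6.979 kN.
ΣF_x = 0: no horizontal applied forces, so L_x = 0.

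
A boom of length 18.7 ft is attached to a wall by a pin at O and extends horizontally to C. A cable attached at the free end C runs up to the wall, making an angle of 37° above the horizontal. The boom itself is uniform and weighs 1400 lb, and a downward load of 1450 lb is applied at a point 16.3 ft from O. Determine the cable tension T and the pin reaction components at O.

ΣM about O: T·sin37°·18.7 − 1400·9.35 − 1450·16.3 = 0 → T = 36725/(18.7·0.601815) = 3263.3 ≈ 3263 lb.
ΣF_x = 0: O_x − T·cos37° = 0 → O_x = 3263.3 × 0.798636 = 2606 lb.
ΣF_y = 0: O_y + T·sin37° − 1400 − 1450 = 0 → O_y = 2850 − 3263.3 × 0.601815 = 886.1 lb.

T = 3263 lb, O_x = 2606 lb, O_y = 886.1 lb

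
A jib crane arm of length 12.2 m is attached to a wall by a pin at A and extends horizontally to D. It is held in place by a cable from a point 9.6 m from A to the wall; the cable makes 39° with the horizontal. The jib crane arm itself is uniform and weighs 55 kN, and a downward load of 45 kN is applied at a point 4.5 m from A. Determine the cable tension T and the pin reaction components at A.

T = 89.05 kN, A_x = 69.21 kN, A_y = 43.96 kN

ΣM about A: T·sin39°·9.6 − 55·6.1 − 45·4.5 = 0 → T = 538/(9.6·0.62932) = 89.0511 ≈ 89.05 kN.
ΣF_x = 0: A_x − T·cos39° = 0 → A_x = 89.0511 × 0.777146 = 69.21 kN.
ΣF_y = 0: A_y + T·sin39° − 55 − 45 = 0 → A_y = 100 − 89.0511 × 0.62932 = 43.96 kN.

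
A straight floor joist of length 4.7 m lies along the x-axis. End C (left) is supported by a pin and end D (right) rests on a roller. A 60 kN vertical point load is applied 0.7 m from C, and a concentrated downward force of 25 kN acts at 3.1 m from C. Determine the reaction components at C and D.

C_x = 0, C_y = 59.57 kN, D_y = 25.43 kN

ΣM about C: D_y·4.7 − 60·0.7 − 25·3.1 = 0 → D_y = 119.5/4.7 = 25.4255 ≈ 25.43 kN.
ΣF_y = 0: C_y + 25.4255 − 60 − 25 = 0 → C_y = 59.57 kN.
ΣF_x = 0: no horizontal applied forces, so C_x = 0.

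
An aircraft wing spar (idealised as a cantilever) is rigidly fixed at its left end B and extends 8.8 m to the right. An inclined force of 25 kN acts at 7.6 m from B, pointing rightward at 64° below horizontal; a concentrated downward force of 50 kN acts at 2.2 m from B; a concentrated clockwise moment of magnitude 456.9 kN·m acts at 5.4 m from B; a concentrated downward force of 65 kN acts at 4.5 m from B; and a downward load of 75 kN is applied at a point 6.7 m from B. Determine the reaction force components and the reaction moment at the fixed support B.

B_x = -10.96 kN, B_y = 212.5 kN, M_B = 1533 kN·m

ΣF_x = 0: B_x + 25·cos64° = 0 → B_x = -10.96 kN.
ΣF_y = 0: B_y − 25·sin64° − 50 − 65 − 75 = 0 → B_y = 212.5 kN.
ΣM about B: M_B − 25·sin64°·7.6 − 50·2.2 − 456.9 − 65·4.5 − 75·6.7 = 0 → M_B = 1533 kN·m.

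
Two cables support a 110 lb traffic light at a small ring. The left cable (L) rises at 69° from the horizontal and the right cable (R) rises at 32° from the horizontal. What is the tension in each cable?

T_L = 95.03 lb, T_R = 40.16 lb

ΣF_x = 0: −T_L·cos69° + T_R·cos32° = 0 → T_R = 0.42258·T_L.
ΣF_y = 0: T_L·sin69° + T_R·sin32° = 110.
Substitute: T_L·(0.93358 + 0.42258·0.529919) = 110 → T_L = 95.0313 ≈ 95.03 lb.
Then T_R = 0.42258 × 95.0313 = 40.16 lb.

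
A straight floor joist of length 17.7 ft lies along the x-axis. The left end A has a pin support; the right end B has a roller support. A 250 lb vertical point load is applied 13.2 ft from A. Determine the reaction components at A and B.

A_x = 0, A_y = 63.56 lb, B_y = 186.4 lb

Taking moments about A: B_y·17.7 − 250·13.2 = 0 → B_y = 3300/17.7 = 186.441 ≈ 186.4 lb.
ΣF_y = 0: A_y + 186.441 − 250 = 0 → A_y = 63.56 lb.
ΣF_x = 0: no horizontal applied forces, so A_x = 0.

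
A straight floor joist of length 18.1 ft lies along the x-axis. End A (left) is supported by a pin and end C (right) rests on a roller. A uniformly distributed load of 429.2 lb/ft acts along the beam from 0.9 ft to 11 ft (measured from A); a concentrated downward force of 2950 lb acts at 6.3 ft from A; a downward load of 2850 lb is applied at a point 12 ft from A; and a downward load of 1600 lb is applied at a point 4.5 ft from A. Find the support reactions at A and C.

Resultant of the distributed load: 429.2 × 10.1 = 4334.92 lb at 5.95 ft from A.
Moments about A: C_y·18.1 − (429.2·10.1)·5.95 − 2950·6.3 − 2850·12 − 1600·4.5 = 0 → C_y = 85777.774/18.1 = 4739.1 ≈ 4739 lb.
ΣF_y = 0: A_y + 4739.1 − 429.2·10.1 − 2950 − 2850 − 1600 = 0 → A_y = 6996 lb.
ΣF_x = 0: no horizontal applied forces, so A_x = 0.

A_x = 0, A_y = 6996 lb, C_y = 4739 lb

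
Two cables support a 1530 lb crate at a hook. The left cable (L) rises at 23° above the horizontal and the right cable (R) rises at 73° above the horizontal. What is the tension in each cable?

ΣF_x = 0: −T_L·cos23° + T_R·cos73° = 0 → T_R = 3.14841·T_L.
ΣF_y = 0: T_L·sin23° + T_R·sin73° = 1530.
Substitute: T_L·(0.390731 + 3.14841·0.956305) = 1530 → T_L = 449.792 ≈ 449.8 lb.
Then T_R = 3.14841 × 449.792 = 1416 lb.

T_L = 449.8 lb, T_R = 1416 lb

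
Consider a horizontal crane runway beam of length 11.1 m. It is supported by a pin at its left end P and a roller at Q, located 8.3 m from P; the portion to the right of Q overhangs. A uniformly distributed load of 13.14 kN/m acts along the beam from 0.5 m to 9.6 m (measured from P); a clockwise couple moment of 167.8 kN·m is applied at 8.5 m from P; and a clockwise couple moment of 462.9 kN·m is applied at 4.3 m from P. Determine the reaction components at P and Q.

Resultant of the distributed load: 13.14 × 9.1 = 119.574 kN at 5.05 m from P.
ΣM about P: Q_y·8.3 − (13.14·9.1)·5.05 − 167.8 − 462.9 = 0 → Q_y = 1234.5487/8.3 = 148.741 ≈ 148.7 kN.
ΣF_y = 0: P_y + 148.741 − 13.14·9.1 = 0 → P_y = -29.17 kN.
ΣF_x = 0: no horizontal applied forces, so P_x = 0.

P_x = 0, P_y = -29.17 kN, Q_y = 148.7 kN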